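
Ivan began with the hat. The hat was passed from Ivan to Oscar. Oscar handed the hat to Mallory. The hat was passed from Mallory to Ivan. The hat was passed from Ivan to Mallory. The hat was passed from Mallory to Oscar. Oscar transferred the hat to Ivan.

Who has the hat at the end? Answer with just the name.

Tracking the hat through each event:
Start: Ivan has the hat.
After event 1: Oscar has the hat.
After event 2: Mallory has the hat.
After event 3: Ivan has the hat.
After event 4: Mallory has the hat.
After event 5: Oscar has the hat.
After event 6: Ivan has the hat.

Answer: Ivan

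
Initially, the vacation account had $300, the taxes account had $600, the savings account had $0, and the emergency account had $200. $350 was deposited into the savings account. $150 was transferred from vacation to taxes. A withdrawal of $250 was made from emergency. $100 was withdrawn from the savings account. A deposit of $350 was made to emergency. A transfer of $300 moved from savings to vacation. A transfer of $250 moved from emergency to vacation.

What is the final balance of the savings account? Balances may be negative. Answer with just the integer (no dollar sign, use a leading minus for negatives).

Answer: -50

Derivation:
Tracking account balances step by step:
Start: vacation=300, taxes=600, savings=0, emergency=200
Event 1 (deposit 350 to savings): savings: 0 + 350 = 350. Balances: vacation=300, taxes=600, savings=350, emergency=200
Event 2 (transfer 150 vacation -> taxes): vacation: 300 - 150 = 150, taxes: 600 + 150 = 750. Balances: vacation=150, taxes=750, savings=350, emergency=200
Event 3 (withdraw 250 from emergency): emergency: 200 - 250 = -50. Balances: vacation=150, taxes=750, savings=350, emergency=-50
Event 4 (withdraw 100 from savings): savings: 350 - 100 = 250. Balances: vacation=150, taxes=750, savings=250, emergency=-50
Event 5 (deposit 350 to emergency): emergency: -50 + 350 = 300. Balances: vacation=150, taxes=750, savings=250, emergency=300
Event 6 (transfer 300 savings -> vacation): savings: 250 - 300 = -50, vacation: 150 + 300 = 450. Balances: vacation=450, taxes=750, savings=-50, emergency=300
Event 7 (transfer 250 emergency -> vacation): emergency: 300 - 250 = 50, vacation: 450 + 250 = 700. Balances: vacation=700, taxes=750, savings=-50, emergency=50

Final balance of savings: -50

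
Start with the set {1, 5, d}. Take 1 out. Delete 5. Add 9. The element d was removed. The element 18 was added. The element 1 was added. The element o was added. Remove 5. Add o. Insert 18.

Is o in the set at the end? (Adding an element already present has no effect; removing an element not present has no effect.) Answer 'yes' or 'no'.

Tracking the set through each operation:
Start: {1, 5, d}
Event 1 (remove 1): removed. Set: {5, d}
Event 2 (remove 5): removed. Set: {d}
Event 3 (add 9): added. Set: {9, d}
Event 4 (remove d): removed. Set: {9}
Event 5 (add 18): added. Set: {18, 9}
Event 6 (add 1): added. Set: {1, 18, 9}
Event 7 (add o): added. Set: {1, 18, 9, o}
Event 8 (remove 5): not present, no change. Set: {1, 18, 9, o}
Event 9 (add o): already present, no change. Set: {1, 18, 9, o}
Event 10 (add 18): already present, no change. Set: {1, 18, 9, o}

Final set: {1, 18, 9, o} (size 4)
o is in the final set.

Answer: yes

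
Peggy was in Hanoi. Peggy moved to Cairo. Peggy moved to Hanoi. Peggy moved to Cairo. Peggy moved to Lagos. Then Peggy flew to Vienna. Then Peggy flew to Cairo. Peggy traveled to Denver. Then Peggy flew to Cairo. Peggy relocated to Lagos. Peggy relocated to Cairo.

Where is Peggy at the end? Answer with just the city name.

Tracking Peggy's location:
Start: Peggy is in Hanoi.
After move 1: Hanoi -> Cairo. Peggy is in Cairo.
After move 2: Cairo -> Hanoi. Peggy is in Hanoi.
After move 3: Hanoi -> Cairo. Peggy is in Cairo.
After move 4: Cairo -> Lagos. Peggy is in Lagos.
After move 5: Lagos -> Vienna. Peggy is in Vienna.
After move 6: Vienna -> Cairo. Peggy is in Cairo.
After move 7: Cairo -> Denver. Peggy is in Denver.
After move 8: Denver -> Cairo. Peggy is in Cairo.
After move 9: Cairo -> Lagos. Peggy is in Lagos.
After move 10: Lagos -> Cairo. Peggy is in Cairo.

Answer: Cairo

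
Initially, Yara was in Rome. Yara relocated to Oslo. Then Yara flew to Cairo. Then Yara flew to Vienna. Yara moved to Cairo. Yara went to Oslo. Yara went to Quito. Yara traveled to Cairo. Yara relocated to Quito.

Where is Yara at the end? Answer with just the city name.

Answer: Quito

Derivation:
Tracking Yara's location:
Start: Yara is in Rome.
After move 1: Rome -> Oslo. Yara is in Oslo.
After move 2: Oslo -> Cairo. Yara is in Cairo.
After move 3: Cairo -> Vienna. Yara is in Vienna.
After move 4: Vienna -> Cairo. Yara is in Cairo.
After move 5: Cairo -> Oslo. Yara is in Oslo.
After move 6: Oslo -> Quito. Yara is in Quito.
After move 7: Quito -> Cairo. Yara is in Cairo.
After move 8: Cairo -> Quito. Yara is in Quito.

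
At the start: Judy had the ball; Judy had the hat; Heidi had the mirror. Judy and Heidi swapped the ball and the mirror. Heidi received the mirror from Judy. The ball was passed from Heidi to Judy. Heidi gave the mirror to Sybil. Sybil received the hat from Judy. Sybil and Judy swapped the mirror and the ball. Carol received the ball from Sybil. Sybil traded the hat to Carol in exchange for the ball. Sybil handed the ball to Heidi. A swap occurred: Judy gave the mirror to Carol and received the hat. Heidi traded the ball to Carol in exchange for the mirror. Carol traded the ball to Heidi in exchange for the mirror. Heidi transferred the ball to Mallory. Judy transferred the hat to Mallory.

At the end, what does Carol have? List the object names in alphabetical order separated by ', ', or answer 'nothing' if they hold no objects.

Tracking all object holders:
Start: ball:Judy, hat:Judy, mirror:Heidi
Event 1 (swap ball<->mirror: now ball:Heidi, mirror:Judy). State: ball:Heidi, hat:Judy, mirror:Judy
Event 2 (give mirror: Judy -> Heidi). State: ball:Heidi, hat:Judy, mirror:Heidi
Event 3 (give ball: Heidi -> Judy). State: ball:Judy, hat:Judy, mirror:Heidi
Event 4 (give mirror: Heidi -> Sybil). State: ball:Judy, hat:Judy, mirror:Sybil
Event 5 (give hat: Judy -> Sybil). State: ball:Judy, hat:Sybil, mirror:Sybil
Event 6 (swap mirror<->ball: now mirror:Judy, ball:Sybil). State: ball:Sybil, hat:Sybil, mirror:Judy
Event 7 (give ball: Sybil -> Carol). State: ball:Carol, hat:Sybil, mirror:Judy
Event 8 (swap hat<->ball: now hat:Carol, ball:Sybil). State: ball:Sybil, hat:Carol, mirror:Judy
Event 9 (give ball: Sybil -> Heidi). State: ball:Heidi, hat:Carol, mirror:Judy
Event 10 (swap mirror<->hat: now mirror:Carol, hat:Judy). State: ball:Heidi, hat:Judy, mirror:Carol
Event 11 (swap ball<->mirror: now ball:Carol, mirror:Heidi). State: ball:Carol, hat:Judy, mirror:Heidi
Event 12 (swap ball<->mirror: now ball:Heidi, mirror:Carol). State: ball:Heidi, hat:Judy, mirror:Carol
Event 13 (give ball: Heidi -> Mallory). State: ball:Mallory, hat:Judy, mirror:Carol
Event 14 (give hat: Judy -> Mallory). State: ball:Mallory, hat:Mallory, mirror:Carol

Final state: ball:Mallory, hat:Mallory, mirror:Carol
Carol holds: mirror.

Answer: mirror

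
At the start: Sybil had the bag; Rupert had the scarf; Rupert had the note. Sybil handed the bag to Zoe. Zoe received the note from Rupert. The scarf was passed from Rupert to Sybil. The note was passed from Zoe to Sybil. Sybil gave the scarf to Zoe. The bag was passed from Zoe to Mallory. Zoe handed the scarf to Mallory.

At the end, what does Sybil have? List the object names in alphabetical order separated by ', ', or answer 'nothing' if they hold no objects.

Tracking all object holders:
Start: bag:Sybil, scarf:Rupert, note:Rupert
Event 1 (give bag: Sybil -> Zoe). State: bag:Zoe, scarf:Rupert, note:Rupert
Event 2 (give note: Rupert -> Zoe). State: bag:Zoe, scarf:Rupert, note:Zoe
Event 3 (give scarf: Rupert -> Sybil). State: bag:Zoe, scarf:Sybil, note:Zoe
Event 4 (give note: Zoe -> Sybil). State: bag:Zoe, scarf:Sybil, note:Sybil
Event 5 (give scarf: Sybil -> Zoe). State: bag:Zoe, scarf:Zoe, note:Sybil
Event 6 (give bag: Zoe -> Mallory). State: bag:Mallory, scarf:Zoe, note:Sybil
Event 7 (give scarf: Zoe -> Mallory). State: bag:Mallory, scarf:Mallory, note:Sybil

Final state: bag:Mallory, scarf:Mallory, note:Sybil
Sybil holds: note.

Answer: note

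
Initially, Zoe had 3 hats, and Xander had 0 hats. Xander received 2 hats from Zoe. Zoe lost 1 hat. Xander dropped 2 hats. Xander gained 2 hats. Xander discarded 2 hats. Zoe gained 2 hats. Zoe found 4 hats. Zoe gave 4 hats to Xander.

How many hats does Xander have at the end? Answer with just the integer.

Answer: 4

Derivation:
Tracking counts step by step:
Start: Zoe=3, Xander=0
Event 1 (Zoe -> Xander, 2): Zoe: 3 -> 1, Xander: 0 -> 2. State: Zoe=1, Xander=2
Event 2 (Zoe -1): Zoe: 1 -> 0. State: Zoe=0, Xander=2
Event 3 (Xander -2): Xander: 2 -> 0. State: Zoe=0, Xander=0
Event 4 (Xander +2): Xander: 0 -> 2. State: Zoe=0, Xander=2
Event 5 (Xander -2): Xander: 2 -> 0. State: Zoe=0, Xander=0
Event 6 (Zoe +2): Zoe: 0 -> 2. State: Zoe=2, Xander=0
Event 7 (Zoe +4): Zoe: 2 -> 6. State: Zoe=6, Xander=0
Event 8 (Zoe -> Xander, 4): Zoe: 6 -> 2, Xander: 0 -> 4. State: Zoe=2, Xander=4

Xander's final count: 4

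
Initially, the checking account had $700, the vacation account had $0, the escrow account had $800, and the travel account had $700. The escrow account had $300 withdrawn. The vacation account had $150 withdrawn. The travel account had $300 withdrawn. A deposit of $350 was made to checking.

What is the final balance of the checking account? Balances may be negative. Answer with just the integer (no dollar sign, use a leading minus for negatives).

Tracking account balances step by step:
Start: checking=700, vacation=0, escrow=800, travel=700
Event 1 (withdraw 300 from escrow): escrow: 800 - 300 = 500. Balances: checking=700, vacation=0, escrow=500, travel=700
Event 2 (withdraw 150 from vacation): vacation: 0 - 150 = -150. Balances: checking=700, vacation=-150, escrow=500, travel=700
Event 3 (withdraw 300 from travel): travel: 700 - 300 = 400. Balances: checking=700, vacation=-150, escrow=500, travel=400
Event 4 (deposit 350 to checking): checking: 700 + 350 = 1050. Balances: checking=1050, vacation=-150, escrow=500, travel=400

Final balance of checking: 1050

Answer: 1050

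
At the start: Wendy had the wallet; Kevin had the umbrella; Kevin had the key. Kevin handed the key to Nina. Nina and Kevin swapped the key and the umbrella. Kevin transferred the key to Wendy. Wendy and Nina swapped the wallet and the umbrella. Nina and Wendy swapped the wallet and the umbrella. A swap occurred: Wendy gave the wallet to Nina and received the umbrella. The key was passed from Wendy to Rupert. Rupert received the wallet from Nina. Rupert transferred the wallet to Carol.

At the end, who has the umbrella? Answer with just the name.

Tracking all object holders:
Start: wallet:Wendy, umbrella:Kevin, key:Kevin
Event 1 (give key: Kevin -> Nina). State: wallet:Wendy, umbrella:Kevin, key:Nina
Event 2 (swap key<->umbrella: now key:Kevin, umbrella:Nina). State: wallet:Wendy, umbrella:Nina, key:Kevin
Event 3 (give key: Kevin -> Wendy). State: wallet:Wendy, umbrella:Nina, key:Wendy
Event 4 (swap wallet<->umbrella: now wallet:Nina, umbrella:Wendy). State: wallet:Nina, umbrella:Wendy, key:Wendy
Event 5 (swap wallet<->umbrella: now wallet:Wendy, umbrella:Nina). State: wallet:Wendy, umbrella:Nina, key:Wendy
Event 6 (swap wallet<->umbrella: now wallet:Nina, umbrella:Wendy). State: wallet:Nina, umbrella:Wendy, key:Wendy
Event 7 (give key: Wendy -> Rupert). State: wallet:Nina, umbrella:Wendy, key:Rupert
Event 8 (give wallet: Nina -> Rupert). State: wallet:Rupert, umbrella:Wendy, key:Rupert
Event 9 (give wallet: Rupert -> Carol). State: wallet:Carol, umbrella:Wendy, key:Rupert

Final state: wallet:Carol, umbrella:Wendy, key:Rupert
The umbrella is held by Wendy.

Answer: Wendy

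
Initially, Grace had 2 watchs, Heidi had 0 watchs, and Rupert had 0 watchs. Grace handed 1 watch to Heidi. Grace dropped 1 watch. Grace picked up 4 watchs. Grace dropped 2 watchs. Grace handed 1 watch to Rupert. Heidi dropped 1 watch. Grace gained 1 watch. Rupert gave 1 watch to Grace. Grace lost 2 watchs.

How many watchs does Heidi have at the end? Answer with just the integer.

Answer: 0

Derivation:
Tracking counts step by step:
Start: Grace=2, Heidi=0, Rupert=0
Event 1 (Grace -> Heidi, 1): Grace: 2 -> 1, Heidi: 0 -> 1. State: Grace=1, Heidi=1, Rupert=0
Event 2 (Grace -1): Grace: 1 -> 0. State: Grace=0, Heidi=1, Rupert=0
Event 3 (Grace +4): Grace: 0 -> 4. State: Grace=4, Heidi=1, Rupert=0
Event 4 (Grace -2): Grace: 4 -> 2. State: Grace=2, Heidi=1, Rupert=0
Event 5 (Grace -> Rupert, 1): Grace: 2 -> 1, Rupert: 0 -> 1. State: Grace=1, Heidi=1, Rupert=1
Event 6 (Heidi -1): Heidi: 1 -> 0. State: Grace=1, Heidi=0, Rupert=1
Event 7 (Grace +1): Grace: 1 -> 2. State: Grace=2, Heidi=0, Rupert=1
Event 8 (Rupert -> Grace, 1): Rupert: 1 -> 0, Grace: 2 -> 3. State: Grace=3, Heidi=0, Rupert=0
Event 9 (Grace -2): Grace: 3 -> 1. State: Grace=1, Heidi=0, Rupert=0

Heidi's final count: 0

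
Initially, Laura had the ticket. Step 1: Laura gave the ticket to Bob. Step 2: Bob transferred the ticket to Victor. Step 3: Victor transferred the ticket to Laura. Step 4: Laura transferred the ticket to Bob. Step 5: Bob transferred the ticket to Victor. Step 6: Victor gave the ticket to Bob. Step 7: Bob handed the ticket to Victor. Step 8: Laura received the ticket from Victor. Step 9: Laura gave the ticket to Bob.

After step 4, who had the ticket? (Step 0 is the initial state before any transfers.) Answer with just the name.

Answer: Bob

Derivation:
Tracking the ticket holder through step 4:
After step 0 (start): Laura
After step 1: Bob
After step 2: Victor
After step 3: Laura
After step 4: Bob

At step 4, the holder is Bob.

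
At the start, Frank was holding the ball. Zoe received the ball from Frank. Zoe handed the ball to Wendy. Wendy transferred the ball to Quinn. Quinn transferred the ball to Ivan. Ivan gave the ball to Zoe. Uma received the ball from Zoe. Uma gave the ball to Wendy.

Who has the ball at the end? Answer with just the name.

Answer: Wendy

Derivation:
Tracking the ball through each event:
Start: Frank has the ball.
After event 1: Zoe has the ball.
After event 2: Wendy has the ball.
After event 3: Quinn has the ball.
After event 4: Ivan has the ball.
After event 5: Zoe has the ball.
After event 6: Uma has the ball.
After event 7: Wendy has the ball.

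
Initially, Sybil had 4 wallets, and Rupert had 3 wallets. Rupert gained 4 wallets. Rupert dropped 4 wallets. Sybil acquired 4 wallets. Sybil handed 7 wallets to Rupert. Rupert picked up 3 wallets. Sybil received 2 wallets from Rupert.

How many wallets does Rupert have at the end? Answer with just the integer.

Answer: 11

Derivation:
Tracking counts step by step:
Start: Sybil=4, Rupert=3
Event 1 (Rupert +4): Rupert: 3 -> 7. State: Sybil=4, Rupert=7
Event 2 (Rupert -4): Rupert: 7 -> 3. State: Sybil=4, Rupert=3
Event 3 (Sybil +4): Sybil: 4 -> 8. State: Sybil=8, Rupert=3
Event 4 (Sybil -> Rupert, 7): Sybil: 8 -> 1, Rupert: 3 -> 10. State: Sybil=1, Rupert=10
Event 5 (Rupert +3): Rupert: 10 -> 13. State: Sybil=1, Rupert=13
Event 6 (Rupert -> Sybil, 2): Rupert: 13 -> 11, Sybil: 1 -> 3. State: Sybil=3, Rupert=11

Rupert's final count: 11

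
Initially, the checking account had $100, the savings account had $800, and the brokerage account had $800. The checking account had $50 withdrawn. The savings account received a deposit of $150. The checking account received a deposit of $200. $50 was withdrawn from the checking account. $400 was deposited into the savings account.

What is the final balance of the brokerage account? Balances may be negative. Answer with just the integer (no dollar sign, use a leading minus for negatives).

Tracking account balances step by step:
Start: checking=100, savings=800, brokerage=800
Event 1 (withdraw 50 from checking): checking: 100 - 50 = 50. Balances: checking=50, savings=800, brokerage=800
Event 2 (deposit 150 to savings): savings: 800 + 150 = 950. Balances: checking=50, savings=950, brokerage=800
Event 3 (deposit 200 to checking): checking: 50 + 200 = 250. Balances: checking=250, savings=950, brokerage=800
Event 4 (withdraw 50 from checking): checking: 250 - 50 = 200. Balances: checking=200, savings=950, brokerage=800
Event 5 (deposit 400 to savings): savings: 950 + 400 = 1350. Balances: checking=200, savings=1350, brokerage=800

Final balance of brokerage: 800

Answer: 800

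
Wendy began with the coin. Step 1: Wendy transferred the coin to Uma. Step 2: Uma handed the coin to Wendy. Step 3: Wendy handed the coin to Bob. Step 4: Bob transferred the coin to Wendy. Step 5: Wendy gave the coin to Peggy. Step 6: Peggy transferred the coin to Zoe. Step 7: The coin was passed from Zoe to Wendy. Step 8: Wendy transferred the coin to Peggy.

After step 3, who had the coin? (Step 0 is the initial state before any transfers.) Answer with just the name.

Tracking the coin holder through step 3:
After step 0 (start): Wendy
After step 1: Uma
After step 2: Wendy
After step 3: Bob

At step 3, the holder is Bob.

Answer: Bob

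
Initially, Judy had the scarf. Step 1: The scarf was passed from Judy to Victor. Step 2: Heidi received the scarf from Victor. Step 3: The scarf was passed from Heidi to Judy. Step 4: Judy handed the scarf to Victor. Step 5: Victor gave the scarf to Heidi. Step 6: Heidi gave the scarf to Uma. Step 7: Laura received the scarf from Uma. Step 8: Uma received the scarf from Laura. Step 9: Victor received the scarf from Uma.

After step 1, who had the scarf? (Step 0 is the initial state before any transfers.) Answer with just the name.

Answer: Victor

Derivation:
Tracking the scarf holder through step 1:
After step 0 (start): Judy
After step 1: Victor

At step 1, the holder is Victor.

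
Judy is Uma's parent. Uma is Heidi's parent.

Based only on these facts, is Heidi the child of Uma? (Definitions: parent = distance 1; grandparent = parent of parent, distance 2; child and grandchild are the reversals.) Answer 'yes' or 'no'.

Answer: yes

Derivation:
Reconstructing the parent chain from the given facts:
  Judy -> Uma -> Heidi
(each arrow means 'parent of the next')
Positions in the chain (0 = top):
  position of Judy: 0
  position of Uma: 1
  position of Heidi: 2

Heidi is at position 2, Uma is at position 1; signed distance (j - i) = -1.
'child' requires j - i = -1. Actual distance is -1, so the relation HOLDS.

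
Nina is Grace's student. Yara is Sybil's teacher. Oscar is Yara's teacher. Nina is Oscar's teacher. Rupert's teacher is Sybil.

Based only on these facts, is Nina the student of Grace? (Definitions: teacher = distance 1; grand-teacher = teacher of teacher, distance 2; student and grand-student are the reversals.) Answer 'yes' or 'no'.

Reconstructing the teacher chain from the given facts:
  Grace -> Nina -> Oscar -> Yara -> Sybil -> Rupert
(each arrow means 'teacher of the next')
Positions in the chain (0 = top):
  position of Grace: 0
  position of Nina: 1
  position of Oscar: 2
  position of Yara: 3
  position of Sybil: 4
  position of Rupert: 5

Nina is at position 1, Grace is at position 0; signed distance (j - i) = -1.
'student' requires j - i = -1. Actual distance is -1, so the relation HOLDS.

Answer: yes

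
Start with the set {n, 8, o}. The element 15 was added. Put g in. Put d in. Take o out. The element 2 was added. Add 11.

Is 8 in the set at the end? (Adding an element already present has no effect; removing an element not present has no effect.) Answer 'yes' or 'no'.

Answer: yes

Derivation:
Tracking the set through each operation:
Start: {8, n, o}
Event 1 (add 15): added. Set: {15, 8, n, o}
Event 2 (add g): added. Set: {15, 8, g, n, o}
Event 3 (add d): added. Set: {15, 8, d, g, n, o}
Event 4 (remove o): removed. Set: {15, 8, d, g, n}
Event 5 (add 2): added. Set: {15, 2, 8, d, g, n}
Event 6 (add 11): added. Set: {11, 15, 2, 8, d, g, n}

Final set: {11, 15, 2, 8, d, g, n} (size 7)
8 is in the final set.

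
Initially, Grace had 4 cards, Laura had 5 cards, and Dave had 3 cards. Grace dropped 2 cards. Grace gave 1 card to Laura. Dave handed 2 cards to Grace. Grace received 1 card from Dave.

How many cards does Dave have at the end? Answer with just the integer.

Answer: 0

Derivation:
Tracking counts step by step:
Start: Grace=4, Laura=5, Dave=3
Event 1 (Grace -2): Grace: 4 -> 2. State: Grace=2, Laura=5, Dave=3
Event 2 (Grace -> Laura, 1): Grace: 2 -> 1, Laura: 5 -> 6. State: Grace=1, Laura=6, Dave=3
Event 3 (Dave -> Grace, 2): Dave: 3 -> 1, Grace: 1 -> 3. State: Grace=3, Laura=6, Dave=1
Event 4 (Dave -> Grace, 1): Dave: 1 -> 0, Grace: 3 -> 4. State: Grace=4, Laura=6, Dave=0

Dave's final count: 0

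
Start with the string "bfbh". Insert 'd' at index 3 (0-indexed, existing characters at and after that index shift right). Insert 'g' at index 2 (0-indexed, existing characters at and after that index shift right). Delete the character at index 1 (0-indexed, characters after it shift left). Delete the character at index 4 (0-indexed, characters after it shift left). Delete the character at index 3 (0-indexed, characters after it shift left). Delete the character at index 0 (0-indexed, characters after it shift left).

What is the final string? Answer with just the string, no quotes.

Applying each edit step by step:
Start: "bfbh"
Op 1 (insert 'd' at idx 3): "bfbh" -> "bfbdh"
Op 2 (insert 'g' at idx 2): "bfbdh" -> "bfgbdh"
Op 3 (delete idx 1 = 'f'): "bfgbdh" -> "bgbdh"
Op 4 (delete idx 4 = 'h'): "bgbdh" -> "bgbd"
Op 5 (delete idx 3 = 'd'): "bgbd" -> "bgb"
Op 6 (delete idx 0 = 'b'): "bgb" -> "gb"

Answer: gb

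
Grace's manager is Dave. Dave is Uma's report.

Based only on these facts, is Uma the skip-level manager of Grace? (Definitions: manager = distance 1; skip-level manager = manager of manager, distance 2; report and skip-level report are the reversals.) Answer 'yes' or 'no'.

Reconstructing the manager chain from the given facts:
  Uma -> Dave -> Grace
(each arrow means 'manager of the next')
Positions in the chain (0 = top):
  position of Uma: 0
  position of Dave: 1
  position of Grace: 2

Uma is at position 0, Grace is at position 2; signed distance (j - i) = 2.
'skip-level manager' requires j - i = 2. Actual distance is 2, so the relation HOLDS.

Answer: yes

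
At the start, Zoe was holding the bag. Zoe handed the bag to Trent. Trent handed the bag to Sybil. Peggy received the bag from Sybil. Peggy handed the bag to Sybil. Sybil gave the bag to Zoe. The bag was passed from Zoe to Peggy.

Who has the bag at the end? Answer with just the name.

Tracking the bag through each event:
Start: Zoe has the bag.
After event 1: Trent has the bag.
After event 2: Sybil has the bag.
After event 3: Peggy has the bag.
After event 4: Sybil has the bag.
After event 5: Zoe has the bag.
After event 6: Peggy has the bag.

Answer: Peggy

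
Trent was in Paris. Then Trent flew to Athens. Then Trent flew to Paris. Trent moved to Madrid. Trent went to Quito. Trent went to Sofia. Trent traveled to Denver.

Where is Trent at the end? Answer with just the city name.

Answer: Denver

Derivation:
Tracking Trent's location:
Start: Trent is in Paris.
After move 1: Paris -> Athens. Trent is in Athens.
After move 2: Athens -> Paris. Trent is in Paris.
After move 3: Paris -> Madrid. Trent is in Madrid.
After move 4: Madrid -> Quito. Trent is in Quito.
After move 5: Quito -> Sofia. Trent is in Sofia.
After move 6: Sofia -> Denver. Trent is in Denver.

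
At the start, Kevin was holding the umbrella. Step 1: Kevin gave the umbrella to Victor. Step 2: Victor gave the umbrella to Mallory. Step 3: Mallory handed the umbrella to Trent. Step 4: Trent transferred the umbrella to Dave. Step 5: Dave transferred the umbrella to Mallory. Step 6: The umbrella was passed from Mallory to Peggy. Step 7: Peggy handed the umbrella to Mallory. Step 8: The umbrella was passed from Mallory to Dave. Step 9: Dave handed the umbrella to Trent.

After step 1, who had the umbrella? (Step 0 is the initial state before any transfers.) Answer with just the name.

Tracking the umbrella holder through step 1:
After step 0 (start): Kevin
After step 1: Victor

At step 1, the holder is Victor.

Answer: Victor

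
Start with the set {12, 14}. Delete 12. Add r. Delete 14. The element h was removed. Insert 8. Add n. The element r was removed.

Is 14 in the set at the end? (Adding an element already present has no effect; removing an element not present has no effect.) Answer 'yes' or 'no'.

Answer: no

Derivation:
Tracking the set through each operation:
Start: {12, 14}
Event 1 (remove 12): removed. Set: {14}
Event 2 (add r): added. Set: {14, r}
Event 3 (remove 14): removed. Set: {r}
Event 4 (remove h): not present, no change. Set: {r}
Event 5 (add 8): added. Set: {8, r}
Event 6 (add n): added. Set: {8, n, r}
Event 7 (remove r): removed. Set: {8, n}

Final set: {8, n} (size 2)
14 is NOT in the final set.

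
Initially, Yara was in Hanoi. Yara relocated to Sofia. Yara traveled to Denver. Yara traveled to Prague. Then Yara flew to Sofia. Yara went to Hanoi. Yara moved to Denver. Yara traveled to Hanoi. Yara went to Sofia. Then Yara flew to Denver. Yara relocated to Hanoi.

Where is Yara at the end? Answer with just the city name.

Tracking Yara's location:
Start: Yara is in Hanoi.
After move 1: Hanoi -> Sofia. Yara is in Sofia.
After move 2: Sofia -> Denver. Yara is in Denver.
After move 3: Denver -> Prague. Yara is in Prague.
After move 4: Prague -> Sofia. Yara is in Sofia.
After move 5: Sofia -> Hanoi. Yara is in Hanoi.
After move 6: Hanoi -> Denver. Yara is in Denver.
After move 7: Denver -> Hanoi. Yara is in Hanoi.
After move 8: Hanoi -> Sofia. Yara is in Sofia.
After move 9: Sofia -> Denver. Yara is in Denver.
After move 10: Denver -> Hanoi. Yara is in Hanoi.

Answer: Hanoi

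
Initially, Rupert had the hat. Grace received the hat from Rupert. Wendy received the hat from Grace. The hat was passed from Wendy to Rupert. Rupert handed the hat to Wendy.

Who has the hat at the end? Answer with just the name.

Tracking the hat through each event:
Start: Rupert has the hat.
After event 1: Grace has the hat.
After event 2: Wendy has the hat.
After event 3: Rupert has the hat.
After event 4: Wendy has the hat.

Answer: Wendy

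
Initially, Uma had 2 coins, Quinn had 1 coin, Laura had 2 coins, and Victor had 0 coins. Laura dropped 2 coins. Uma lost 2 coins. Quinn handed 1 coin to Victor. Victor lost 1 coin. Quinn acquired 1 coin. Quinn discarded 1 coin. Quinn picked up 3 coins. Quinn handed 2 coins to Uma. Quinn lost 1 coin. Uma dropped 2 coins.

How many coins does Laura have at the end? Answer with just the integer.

Answer: 0

Derivation:
Tracking counts step by step:
Start: Uma=2, Quinn=1, Laura=2, Victor=0
Event 1 (Laura -2): Laura: 2 -> 0. State: Uma=2, Quinn=1, Laura=0, Victor=0
Event 2 (Uma -2): Uma: 2 -> 0. State: Uma=0, Quinn=1, Laura=0, Victor=0
Event 3 (Quinn -> Victor, 1): Quinn: 1 -> 0, Victor: 0 -> 1. State: Uma=0, Quinn=0, Laura=0, Victor=1
Event 4 (Victor -1): Victor: 1 -> 0. State: Uma=0, Quinn=0, Laura=0, Victor=0
Event 5 (Quinn +1): Quinn: 0 -> 1. State: Uma=0, Quinn=1, Laura=0, Victor=0
Event 6 (Quinn -1): Quinn: 1 -> 0. State: Uma=0, Quinn=0, Laura=0, Victor=0
Event 7 (Quinn +3): Quinn: 0 -> 3. State: Uma=0, Quinn=3, Laura=0, Victor=0
Event 8 (Quinn -> Uma, 2): Quinn: 3 -> 1, Uma: 0 -> 2. State: Uma=2, Quinn=1, Laura=0, Victor=0
Event 9 (Quinn -1): Quinn: 1 -> 0. State: Uma=2, Quinn=0, Laura=0, Victor=0
Event 10 (Uma -2): Uma: 2 -> 0. State: Uma=0, Quinn=0, Laura=0, Victor=0

Laura's final count: 0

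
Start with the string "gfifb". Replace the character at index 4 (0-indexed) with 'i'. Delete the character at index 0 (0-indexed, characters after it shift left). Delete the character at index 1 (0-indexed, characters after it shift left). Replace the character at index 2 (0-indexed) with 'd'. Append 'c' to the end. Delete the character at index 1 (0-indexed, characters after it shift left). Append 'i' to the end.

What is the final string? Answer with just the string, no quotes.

Applying each edit step by step:
Start: "gfifb"
Op 1 (replace idx 4: 'b' -> 'i'): "gfifb" -> "gfifi"
Op 2 (delete idx 0 = 'g'): "gfifi" -> "fifi"
Op 3 (delete idx 1 = 'i'): "fifi" -> "ffi"
Op 4 (replace idx 2: 'i' -> 'd'): "ffi" -> "ffd"
Op 5 (append 'c'): "ffd" -> "ffdc"
Op 6 (delete idx 1 = 'f'): "ffdc" -> "fdc"
Op 7 (append 'i'): "fdc" -> "fdci"

Answer: fdci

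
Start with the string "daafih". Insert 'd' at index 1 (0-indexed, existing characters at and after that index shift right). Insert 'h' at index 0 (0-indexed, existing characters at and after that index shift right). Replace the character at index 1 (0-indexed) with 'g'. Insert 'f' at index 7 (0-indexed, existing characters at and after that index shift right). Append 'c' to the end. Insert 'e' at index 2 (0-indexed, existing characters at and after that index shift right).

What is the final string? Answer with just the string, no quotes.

Applying each edit step by step:
Start: "daafih"
Op 1 (insert 'd' at idx 1): "daafih" -> "ddaafih"
Op 2 (insert 'h' at idx 0): "ddaafih" -> "hddaafih"
Op 3 (replace idx 1: 'd' -> 'g'): "hddaafih" -> "hgdaafih"
Op 4 (insert 'f' at idx 7): "hgdaafih" -> "hgdaafifh"
Op 5 (append 'c'): "hgdaafifh" -> "hgdaafifhc"
Op 6 (insert 'e' at idx 2): "hgdaafifhc" -> "hgedaafifhc"

Answer: hgedaafifhc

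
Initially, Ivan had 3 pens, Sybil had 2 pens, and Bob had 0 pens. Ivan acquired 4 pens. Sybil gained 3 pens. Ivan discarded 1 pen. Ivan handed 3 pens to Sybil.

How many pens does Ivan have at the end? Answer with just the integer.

Tracking counts step by step:
Start: Ivan=3, Sybil=2, Bob=0
Event 1 (Ivan +4): Ivan: 3 -> 7. State: Ivan=7, Sybil=2, Bob=0
Event 2 (Sybil +3): Sybil: 2 -> 5. State: Ivan=7, Sybil=5, Bob=0
Event 3 (Ivan -1): Ivan: 7 -> 6. State: Ivan=6, Sybil=5, Bob=0
Event 4 (Ivan -> Sybil, 3): Ivan: 6 -> 3, Sybil: 5 -> 8. State: Ivan=3, Sybil=8, Bob=0

Ivan's final count: 3

Answer: 3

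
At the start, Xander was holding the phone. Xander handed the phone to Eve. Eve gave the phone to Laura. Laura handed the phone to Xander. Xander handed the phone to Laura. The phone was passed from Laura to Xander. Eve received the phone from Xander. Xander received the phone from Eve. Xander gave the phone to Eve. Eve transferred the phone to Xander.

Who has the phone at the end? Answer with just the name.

Tracking the phone through each event:
Start: Xander has the phone.
After event 1: Eve has the phone.
After event 2: Laura has the phone.
After event 3: Xander has the phone.
After event 4: Laura has the phone.
After event 5: Xander has the phone.
After event 6: Eve has the phone.
After event 7: Xander has the phone.
After event 8: Eve has the phone.
After event 9: Xander has the phone.

Answer: Xander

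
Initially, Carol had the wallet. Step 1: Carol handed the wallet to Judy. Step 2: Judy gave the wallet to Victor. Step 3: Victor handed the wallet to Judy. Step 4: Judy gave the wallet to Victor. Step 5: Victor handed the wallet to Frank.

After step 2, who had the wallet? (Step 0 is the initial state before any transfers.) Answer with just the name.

Tracking the wallet holder through step 2:
After step 0 (start): Carol
After step 1: Judy
After step 2: Victor

At step 2, the holder is Victor.

Answer: Victor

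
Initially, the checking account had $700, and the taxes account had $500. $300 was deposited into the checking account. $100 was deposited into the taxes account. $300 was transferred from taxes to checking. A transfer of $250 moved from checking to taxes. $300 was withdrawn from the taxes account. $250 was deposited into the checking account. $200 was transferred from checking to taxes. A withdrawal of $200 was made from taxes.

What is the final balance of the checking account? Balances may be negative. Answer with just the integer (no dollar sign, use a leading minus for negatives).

Answer: 1100

Derivation:
Tracking account balances step by step:
Start: checking=700, taxes=500
Event 1 (deposit 300 to checking): checking: 700 + 300 = 1000. Balances: checking=1000, taxes=500
Event 2 (deposit 100 to taxes): taxes: 500 + 100 = 600. Balances: checking=1000, taxes=600
Event 3 (transfer 300 taxes -> checking): taxes: 600 - 300 = 300, checking: 1000 + 300 = 1300. Balances: checking=1300, taxes=300
Event 4 (transfer 250 checking -> taxes): checking: 1300 - 250 = 1050, taxes: 300 + 250 = 550. Balances: checking=1050, taxes=550
Event 5 (withdraw 300 from taxes): taxes: 550 - 300 = 250. Balances: checking=1050, taxes=250
Event 6 (deposit 250 to checking): checking: 1050 + 250 = 1300. Balances: checking=1300, taxes=250
Event 7 (transfer 200 checking -> taxes): checking: 1300 - 200 = 1100, taxes: 250 + 200 = 450. Balances: checking=1100, taxes=450
Event 8 (withdraw 200 from taxes): taxes: 450 - 200 = 250. Balances: checking=1100, taxes=250

Final balance of checking: 1100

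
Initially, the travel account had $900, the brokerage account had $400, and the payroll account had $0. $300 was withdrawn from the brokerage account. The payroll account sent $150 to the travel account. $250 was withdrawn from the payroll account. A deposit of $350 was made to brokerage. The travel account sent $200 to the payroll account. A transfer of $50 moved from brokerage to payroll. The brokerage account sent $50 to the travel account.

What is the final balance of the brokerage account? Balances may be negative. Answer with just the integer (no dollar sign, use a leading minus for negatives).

Tracking account balances step by step:
Start: travel=900, brokerage=400, payroll=0
Event 1 (withdraw 300 from brokerage): brokerage: 400 - 300 = 100. Balances: travel=900, brokerage=100, payroll=0
Event 2 (transfer 150 payroll -> travel): payroll: 0 - 150 = -150, travel: 900 + 150 = 1050. Balances: travel=1050, brokerage=100, payroll=-150
Event 3 (withdraw 250 from payroll): payroll: -150 - 250 = -400. Balances: travel=1050, brokerage=100, payroll=-400
Event 4 (deposit 350 to brokerage): brokerage: 100 + 350 = 450. Balances: travel=1050, brokerage=450, payroll=-400
Event 5 (transfer 200 travel -> payroll): travel: 1050 - 200 = 850, payroll: -400 + 200 = -200. Balances: travel=850, brokerage=450, payroll=-200
Event 6 (transfer 50 brokerage -> payroll): brokerage: 450 - 50 = 400, payroll: -200 + 50 = -150. Balances: travel=850, brokerage=400, payroll=-150
Event 7 (transfer 50 brokerage -> travel): brokerage: 400 - 50 = 350, travel: 850 + 50 = 900. Balances: travel=900, brokerage=350, payroll=-150

Final balance of brokerage: 350

Answer: 350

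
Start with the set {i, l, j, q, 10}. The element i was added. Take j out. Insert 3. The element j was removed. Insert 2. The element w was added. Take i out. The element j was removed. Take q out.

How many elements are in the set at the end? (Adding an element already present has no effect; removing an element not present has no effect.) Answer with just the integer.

Tracking the set through each operation:
Start: {10, i, j, l, q}
Event 1 (add i): already present, no change. Set: {10, i, j, l, q}
Event 2 (remove j): removed. Set: {10, i, l, q}
Event 3 (add 3): added. Set: {10, 3, i, l, q}
Event 4 (remove j): not present, no change. Set: {10, 3, i, l, q}
Event 5 (add 2): added. Set: {10, 2, 3, i, l, q}
Event 6 (add w): added. Set: {10, 2, 3, i, l, q, w}
Event 7 (remove i): removed. Set: {10, 2, 3, l, q, w}
Event 8 (remove j): not present, no change. Set: {10, 2, 3, l, q, w}
Event 9 (remove q): removed. Set: {10, 2, 3, l, w}

Final set: {10, 2, 3, l, w} (size 5)

Answer: 5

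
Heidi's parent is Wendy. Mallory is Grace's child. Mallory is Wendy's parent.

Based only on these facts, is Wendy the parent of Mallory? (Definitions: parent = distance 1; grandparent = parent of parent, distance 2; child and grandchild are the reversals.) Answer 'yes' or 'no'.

Reconstructing the parent chain from the given facts:
  Grace -> Mallory -> Wendy -> Heidi
(each arrow means 'parent of the next')
Positions in the chain (0 = top):
  position of Grace: 0
  position of Mallory: 1
  position of Wendy: 2
  position of Heidi: 3

Wendy is at position 2, Mallory is at position 1; signed distance (j - i) = -1.
'parent' requires j - i = 1. Actual distance is -1, so the relation does NOT hold.

Answer: no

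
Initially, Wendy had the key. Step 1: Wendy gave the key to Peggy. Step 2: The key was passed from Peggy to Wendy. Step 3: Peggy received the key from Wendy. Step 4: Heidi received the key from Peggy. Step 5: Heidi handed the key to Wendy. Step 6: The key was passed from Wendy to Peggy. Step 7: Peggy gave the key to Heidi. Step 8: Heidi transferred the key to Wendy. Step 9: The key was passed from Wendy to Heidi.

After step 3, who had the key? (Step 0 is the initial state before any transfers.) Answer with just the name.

Answer: Peggy

Derivation:
Tracking the key holder through step 3:
After step 0 (start): Wendy
After step 1: Peggy
After step 2: Wendy
After step 3: Peggy

At step 3, the holder is Peggy.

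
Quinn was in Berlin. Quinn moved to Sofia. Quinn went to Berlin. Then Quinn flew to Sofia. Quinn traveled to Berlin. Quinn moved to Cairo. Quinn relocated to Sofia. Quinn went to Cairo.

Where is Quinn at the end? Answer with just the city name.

Answer: Cairo

Derivation:
Tracking Quinn's location:
Start: Quinn is in Berlin.
After move 1: Berlin -> Sofia. Quinn is in Sofia.
After move 2: Sofia -> Berlin. Quinn is in Berlin.
After move 3: Berlin -> Sofia. Quinn is in Sofia.
After move 4: Sofia -> Berlin. Quinn is in Berlin.
After move 5: Berlin -> Cairo. Quinn is in Cairo.
After move 6: Cairo -> Sofia. Quinn is in Sofia.
After move 7: Sofia -> Cairo. Quinn is in Cairo.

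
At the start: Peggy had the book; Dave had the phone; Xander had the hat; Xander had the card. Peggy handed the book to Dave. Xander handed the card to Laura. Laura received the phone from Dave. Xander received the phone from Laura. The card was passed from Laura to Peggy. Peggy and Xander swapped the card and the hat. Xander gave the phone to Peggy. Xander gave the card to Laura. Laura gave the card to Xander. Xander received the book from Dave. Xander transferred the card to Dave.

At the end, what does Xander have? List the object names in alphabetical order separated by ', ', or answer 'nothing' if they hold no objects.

Answer: book

Derivation:
Tracking all object holders:
Start: book:Peggy, phone:Dave, hat:Xander, card:Xander
Event 1 (give book: Peggy -> Dave). State: book:Dave, phone:Dave, hat:Xander, card:Xander
Event 2 (give card: Xander -> Laura). State: book:Dave, phone:Dave, hat:Xander, card:Laura
Event 3 (give phone: Dave -> Laura). State: book:Dave, phone:Laura, hat:Xander, card:Laura
Event 4 (give phone: Laura -> Xander). State: book:Dave, phone:Xander, hat:Xander, card:Laura
Event 5 (give card: Laura -> Peggy). State: book:Dave, phone:Xander, hat:Xander, card:Peggy
Event 6 (swap card<->hat: now card:Xander, hat:Peggy). State: book:Dave, phone:Xander, hat:Peggy, card:Xander
Event 7 (give phone: Xander -> Peggy). State: book:Dave, phone:Peggy, hat:Peggy, card:Xander
Event 8 (give card: Xander -> Laura). State: book:Dave, phone:Peggy, hat:Peggy, card:Laura
Event 9 (give card: Laura -> Xander). State: book:Dave, phone:Peggy, hat:Peggy, card:Xander
Event 10 (give book: Dave -> Xander). State: book:Xander, phone:Peggy, hat:Peggy, card:Xander
Event 11 (give card: Xander -> Dave). State: book:Xander, phone:Peggy, hat:Peggy, card:Dave

Final state: book:Xander, phone:Peggy, hat:Peggy, card:Dave
Xander holds: book.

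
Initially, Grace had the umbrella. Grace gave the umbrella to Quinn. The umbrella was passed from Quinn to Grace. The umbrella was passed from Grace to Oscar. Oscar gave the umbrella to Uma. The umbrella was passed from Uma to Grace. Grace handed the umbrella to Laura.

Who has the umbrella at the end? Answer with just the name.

Tracking the umbrella through each event:
Start: Grace has the umbrella.
After event 1: Quinn has the umbrella.
After event 2: Grace has the umbrella.
After event 3: Oscar has the umbrella.
After event 4: Uma has the umbrella.
After event 5: Grace has the umbrella.
After event 6: Laura has the umbrella.

Answer: Laura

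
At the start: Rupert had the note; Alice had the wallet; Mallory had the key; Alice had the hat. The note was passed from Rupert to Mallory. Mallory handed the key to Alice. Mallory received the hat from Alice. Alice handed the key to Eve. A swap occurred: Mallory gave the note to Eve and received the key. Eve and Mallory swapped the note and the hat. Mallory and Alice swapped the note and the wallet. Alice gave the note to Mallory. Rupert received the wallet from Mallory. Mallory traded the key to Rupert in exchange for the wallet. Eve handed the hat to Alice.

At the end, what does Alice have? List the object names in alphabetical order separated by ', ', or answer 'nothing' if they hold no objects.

Tracking all object holders:
Start: note:Rupert, wallet:Alice, key:Mallory, hat:Alice
Event 1 (give note: Rupert -> Mallory). State: note:Mallory, wallet:Alice, key:Mallory, hat:Alice
Event 2 (give key: Mallory -> Alice). State: note:Mallory, wallet:Alice, key:Alice, hat:Alice
Event 3 (give hat: Alice -> Mallory). State: note:Mallory, wallet:Alice, key:Alice, hat:Mallory
Event 4 (give key: Alice -> Eve). State: note:Mallory, wallet:Alice, key:Eve, hat:Mallory
Event 5 (swap note<->key: now note:Eve, key:Mallory). State: note:Eve, wallet:Alice, key:Mallory, hat:Mallory
Event 6 (swap note<->hat: now note:Mallory, hat:Eve). State: note:Mallory, wallet:Alice, key:Mallory, hat:Eve
Event 7 (swap note<->wallet: now note:Alice, wallet:Mallory). State: note:Alice, wallet:Mallory, key:Mallory, hat:Eve
Event 8 (give note: Alice -> Mallory). State: note:Mallory, wallet:Mallory, key:Mallory, hat:Eve
Event 9 (give wallet: Mallory -> Rupert). State: note:Mallory, wallet:Rupert, key:Mallory, hat:Eve
Event 10 (swap key<->wallet: now key:Rupert, wallet:Mallory). State: note:Mallory, wallet:Mallory, key:Rupert, hat:Eve
Event 11 (give hat: Eve -> Alice). State: note:Mallory, wallet:Mallory, key:Rupert, hat:Alice

Final state: note:Mallory, wallet:Mallory, key:Rupert, hat:Alice
Alice holds: hat.

Answer: hat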